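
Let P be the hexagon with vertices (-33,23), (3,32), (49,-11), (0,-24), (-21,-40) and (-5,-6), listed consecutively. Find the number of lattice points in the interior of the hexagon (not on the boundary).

2390

By the shoelace formula, twice the signed area is |[(-33)·32 − 3·23] + [3·(-11) − 49·32] + [49·(-24) − 0·(-11)] + [0·(-40) − (-21)·(-24)] + [(-21)·(-6) − (-5)·(-40)] + [(-5)·23 − (-33)·(-6)]| = 4793, so the area is 4793/2.
Summing gcd(|Δx|,|Δy|) over the edges gives the boundary count: gcd(36,9) + gcd(46,43) + gcd(49,13) + gcd(21,16) + gcd(16,34) + gcd(28,29) = 9+1+1+1+2+1 = 15.
By Pick's theorem A = I + B/2 − 1, so I = 4793/2 − 15/2 + 1 = 2390.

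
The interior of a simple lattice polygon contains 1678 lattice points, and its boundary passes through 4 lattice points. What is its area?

1679

By Pick's theorem, A = I + B/2 − 1 = 1678 + 4/2 − 1 = 1679.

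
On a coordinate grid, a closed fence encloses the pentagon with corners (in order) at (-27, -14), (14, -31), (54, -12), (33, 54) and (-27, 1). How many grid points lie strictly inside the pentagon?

Using the shoelace formula, 2A = |((-27)·(-31) − 14·(-14)) + (14·(-12) − 54·(-31)) + (54·54 − 33·(-12)) + (33·1 − (-27)·54) + ((-27)·(-14) − (-27)·1)| = 7747, so the area is 3873.5.
The number of boundary lattice points is Σ gcd(|Δx|,|Δy|) = gcd(41,17) + gcd(40,19) + gcd(21,66) + gcd(60,53) + gcd(0,15) = 1+1+3+1+15 = 21.
By Pick's theorem A = I + B/2 − 1, so I = 3873.5 − 21/2 + 1 = 3864.

3864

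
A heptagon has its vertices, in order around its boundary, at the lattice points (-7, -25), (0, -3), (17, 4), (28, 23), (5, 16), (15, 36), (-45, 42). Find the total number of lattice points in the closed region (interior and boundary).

By the shoelace formula, twice the signed area is |((-7)·(-3) − 0·(-25)) + (0·4 − 17·(-3)) + (17·23 − 28·4) + (28·16 − 5·23) + (5·36 − 15·16) + (15·42 − (-45)·36) + ((-45)·(-25) − (-7)·42)| = 4293, so the area is 4293/2.
Along each edge there are gcd(|Δx|,|Δy|)+1 lattice points, so counting each shared vertex once the boundary has gcd(7,22) + gcd(17,7) + gcd(11,19) + gcd(23,7) + gcd(10,20) + gcd(60,6) + gcd(38,67) = 1+1+1+1+10+6+1 = 21.
Pick's theorem gives I = A − B/2 + 1 = 4293/2 − 21/2 + 1 = 2137, so the closed region contains I + B = 2137 + 21 = 2158 lattice points.

2158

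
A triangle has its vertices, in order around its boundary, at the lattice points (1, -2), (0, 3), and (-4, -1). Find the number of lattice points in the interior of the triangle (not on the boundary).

10

Using the shoelace formula, 2A = |(1·3 − 0·(-2)) + (0·(-1) − (-4)·3) + ((-4)·(-2) − 1·(-1))| = 24, so the area is 12.
The number of boundary lattice points is Σ gcd(|Δx|,|Δy|) = gcd(1,5) + gcd(4,4) + gcd(5,1) = 1+4+1 = 6.
By Pick's theorem A = I + B/2 − 1, so I = 12 − 6/2 + 1 = 10.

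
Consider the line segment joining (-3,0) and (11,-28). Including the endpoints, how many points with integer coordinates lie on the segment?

15

The number of lattice points on a segment between lattice points is gcd(|Δx|,|Δy|) + 1 = gcd(14,28) + 1 = 14 + 1 = 15.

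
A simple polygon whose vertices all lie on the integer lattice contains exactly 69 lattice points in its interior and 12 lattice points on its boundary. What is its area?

74

By Pick's theorem, A = I + B/2 − 1 = 69 + 12/2 − 1 = 74.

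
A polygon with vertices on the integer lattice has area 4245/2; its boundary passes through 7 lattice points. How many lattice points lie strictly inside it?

Pick's theorem A = I + B/2 − 1 rearranges to I = A − B/2 + 1 = 4245/2 − 7/2 + 1 = 2120.

2120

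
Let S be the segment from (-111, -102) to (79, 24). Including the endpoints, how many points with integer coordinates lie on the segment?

The number of lattice points on a segment between lattice points is gcd(|Δx|,|Δy|) + 1 = gcd(190,126) + 1 = 2 + 1 = 3.

3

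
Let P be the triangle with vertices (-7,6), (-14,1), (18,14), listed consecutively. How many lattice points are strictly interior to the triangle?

34

The shoelace formula gives twice the area as |((-7)·1 − (-14)·6) + ((-14)·14 − 18·1) + (18·6 − (-7)·14)| = 69, so the area is 69/2.
Summing gcd(|Δx|,|Δy|) over the edges gives the boundary count: gcd(7,5) + gcd(32,13) + gcd(25,8) = 1+1+1 = 3.
By Pick's theorem A = I + B/2 − 1, so I = 69/2 − 3/2 + 1 = 34.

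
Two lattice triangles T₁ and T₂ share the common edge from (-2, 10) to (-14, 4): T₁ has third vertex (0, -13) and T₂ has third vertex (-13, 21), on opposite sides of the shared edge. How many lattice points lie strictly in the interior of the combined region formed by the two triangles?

The union is the simple quadrilateral with vertices (-2, 10), (0, -13), (-14, 4), (-13, 21) in order.
By the shoelace formula, twice the signed area is |((-2)·(-13) − 0·10) + (0·4 − (-14)·(-13)) + ((-14)·21 − (-13)·4) + ((-13)·10 − (-2)·21)| = 486, so the area is 243.
The number of boundary lattice points is Σ gcd(|Δx|,|Δy|) = gcd(2,23) + gcd(14,17) + gcd(1,17) + gcd(11,11) = 1+1+1+11 = 14.
By Pick's theorem I = A − B/2 + 1 = 243 − 14/2 + 1 = 237.

237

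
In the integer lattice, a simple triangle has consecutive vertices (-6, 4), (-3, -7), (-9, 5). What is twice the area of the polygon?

30

By the shoelace formula, twice the signed area is |[(-6)·(-7) − (-3)·4] + [(-3)·5 − (-9)·(-7)] + [(-9)·4 − (-6)·5]| = 30, so the area is 15.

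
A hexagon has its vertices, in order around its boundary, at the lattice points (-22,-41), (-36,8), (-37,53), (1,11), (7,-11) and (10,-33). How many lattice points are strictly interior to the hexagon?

2525

Using the shoelace formula, 2A = |((-22)·8 − (-36)·(-41)) + ((-36)·53 − (-37)·8) + ((-37)·11 − 1·53) + (1·(-11) − 7·11) + (7·(-33) − 10·(-11)) + (10·(-41) − (-22)·(-33))| = 5069, so the area is 2534.5.
Along each edge there are gcd(|Δx|,|Δy|)+1 lattice points, so counting each shared vertex once the boundary has gcd(14,49) + gcd(1,45) + gcd(38,42) + gcd(6,22) + gcd(3,22) + gcd(32,8) = 7+1+2+2+1+8 = 21.
Pick's theorem gives I = A − B/2 + 1 = 2534.5 − 21/2 + 1 = 2525.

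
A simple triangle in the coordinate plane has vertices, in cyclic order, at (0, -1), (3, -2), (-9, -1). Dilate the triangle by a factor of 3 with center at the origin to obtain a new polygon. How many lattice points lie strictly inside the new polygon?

Using the shoelace formula, 2A = |(0·(-2) − 3·(-1)) + (3·(-1) − (-9)·(-2)) + ((-9)·(-1) − 0·(-1))| = 9, so the area is 4.5.
Summing gcd(|Δx|,|Δy|) over the edges gives the boundary count: gcd(3,1) + gcd(12,1) + gcd(9,0) = 1+1+9 = 11.
Scaling by 3 multiplies the area by 3² = 9 (so the new area is 81/2) and multiplies the boundary lattice-point count by 3, giving 33.
By Pick's theorem, the interior count of the dilated polygon is 81/2 − 33/2 + 1 = 25.

25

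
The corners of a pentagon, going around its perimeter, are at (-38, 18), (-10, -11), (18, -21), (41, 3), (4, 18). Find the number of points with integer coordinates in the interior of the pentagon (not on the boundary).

The shoelace formula gives twice the area as |[(-38)·(-11) − (-10)·18] + [(-10)·(-21) − 18·(-11)] + [18·3 − 41·(-21)] + [41·18 − 4·3] + [4·18 − (-38)·18]| = 3403, so the area is 3403/2.
The number of boundary lattice points is Σ gcd(|Δx|,|Δy|) = gcd(28,29) + gcd(28,10) + gcd(23,24) + gcd(37,15) + gcd(42,0) = 1+2+1+1+42 = 47.
By Pick's theorem A = I + B/2 − 1, so I = 3403/2 − 47/2 + 1 = 1679.

1679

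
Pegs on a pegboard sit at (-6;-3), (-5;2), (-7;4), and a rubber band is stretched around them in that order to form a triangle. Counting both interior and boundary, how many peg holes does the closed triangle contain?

Using the shoelace formula, 2A = |((-6)·2 − (-5)·(-3)) + ((-5)·4 − (-7)·2) + ((-7)·(-3) − (-6)·4)| = 12, so the area is 6.
The number of boundary lattice points is Σ gcd(|Δx|,|Δy|) = gcd(1,5) + gcd(2,2) + gcd(1,7) = 1+2+1 = 4.
Pick's theorem gives I = A − B/2 + 1 = 6 − 4/2 + 1 = 5, so the closed region contains I + B = 5 + 4 = 9 lattice points.

9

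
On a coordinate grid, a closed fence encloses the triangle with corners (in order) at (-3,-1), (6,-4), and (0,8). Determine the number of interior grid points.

By the shoelace formula, twice the signed area is |((-3)·(-4) − 6·(-1)) + (6·8 − 0·(-4)) + (0·(-1) − (-3)·8)| = 90, so the area is 45.
Summing gcd(|Δx|,|Δy|) over the edges gives the boundary count: gcd(9,3) + gcd(6,12) + gcd(3,9) = 3+6+3 = 12.
By Pick's theorem A = I + B/2 − 1, so I = 45 − 12/2 + 1 = 40.

40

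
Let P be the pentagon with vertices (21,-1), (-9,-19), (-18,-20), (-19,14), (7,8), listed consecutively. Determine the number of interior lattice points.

By the shoelace formula, twice the signed area is |[21·(-19) − (-9)·(-1)] + [(-9)·(-20) − (-18)·(-19)] + [(-18)·14 − (-19)·(-20)] + [(-19)·8 − 7·14] + [7·(-1) − 21·8]| = 1627, so the area is 813.5.
The number of boundary lattice points is Σ gcd(|Δx|,|Δy|) = gcd(30,18) + gcd(9,1) + gcd(1,34) + gcd(26,6) + gcd(14,9) = 6+1+1+2+1 = 11.
By Pick's theorem A = I + B/2 − 1, so I = 813.5 − 11/2 + 1 = 809.

809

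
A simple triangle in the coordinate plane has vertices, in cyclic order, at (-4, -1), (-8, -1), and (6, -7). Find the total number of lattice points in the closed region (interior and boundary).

17

Using the shoelace formula, 2A = |((-4)·(-1) − (-8)·(-1)) + ((-8)·(-7) − 6·(-1)) + (6·(-1) − (-4)·(-7))| = 24, so the area is 12.
Summing gcd(|Δx|,|Δy|) over the edges gives the boundary count: gcd(4,0) + gcd(14,6) + gcd(10,6) = 4+2+2 = 8.
Pick's theorem gives I = A − B/2 + 1 = 12 − 8/2 + 1 = 9, so the closed region contains I + B = 9 + 8 = 17 lattice points.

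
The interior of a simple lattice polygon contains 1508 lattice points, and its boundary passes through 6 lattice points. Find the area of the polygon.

By Pick's theorem, A = I + B/2 − 1 = 1508 + 6/2 − 1 = 1510.

1510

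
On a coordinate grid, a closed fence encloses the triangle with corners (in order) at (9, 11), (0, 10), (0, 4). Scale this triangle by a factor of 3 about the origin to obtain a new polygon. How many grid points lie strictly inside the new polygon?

Using the shoelace formula, 2A = |[9·10 − 0·11] + [0·4 − 0·10] + [0·11 − 9·4]| = 54, so the area is 27.
Summing gcd(|Δx|,|Δy|) over the edges gives the boundary count: gcd(9,1) + gcd(0,6) + gcd(9,7) = 1+6+1 = 8.
Scaling by 3 multiplies the area by 3² = 9 (so the new area is 243) and multiplies the boundary lattice-point count by 3, giving 24.
By Pick's theorem, the interior count of the dilated polygon is 243 − 24/2 + 1 = 232.

232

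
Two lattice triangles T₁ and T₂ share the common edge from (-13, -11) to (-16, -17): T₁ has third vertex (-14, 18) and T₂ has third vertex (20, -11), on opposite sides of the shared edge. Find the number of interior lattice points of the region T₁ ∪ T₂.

126

The union is the simple quadrilateral with vertices (-13, -11), (-14, 18), (-16, -17), (20, -11) in order.
The shoelace formula gives twice the area as |((-13)·18 − (-14)·(-11)) + ((-14)·(-17) − (-16)·18) + ((-16)·(-11) − 20·(-17)) + (20·(-11) − (-13)·(-11))| = 291, so the area is 291/2.
The number of boundary lattice points is Σ gcd(|Δx|,|Δy|) = gcd(1,29) + gcd(2,35) + gcd(36,6) + gcd(33,0) = 1+1+6+33 = 41.
By Pick's theorem I = A − B/2 + 1 = 291/2 − 41/2 + 1 = 126.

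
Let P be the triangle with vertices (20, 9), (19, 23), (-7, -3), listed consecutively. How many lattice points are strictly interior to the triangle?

Using the shoelace formula, 2A = |[20·23 − 19·9] + [19·(-3) − (-7)·23] + [(-7)·9 − 20·(-3)]| = 390, so the area is 195.
The number of boundary lattice points is Σ gcd(|Δx|,|Δy|) = gcd(1,14) + gcd(26,26) + gcd(27,12) = 1+26+3 = 30.
Pick's theorem gives I = A − B/2 + 1 = 195 − 30/2 + 1 = 181.

181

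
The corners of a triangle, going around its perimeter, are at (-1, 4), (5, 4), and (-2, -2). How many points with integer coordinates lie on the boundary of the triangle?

Along each edge there are gcd(|Δx|,|Δy|)+1 lattice points, so counting each shared vertex once the boundary has gcd(6,0) + gcd(7,6) + gcd(1,6) = 6+1+1 = 8.

8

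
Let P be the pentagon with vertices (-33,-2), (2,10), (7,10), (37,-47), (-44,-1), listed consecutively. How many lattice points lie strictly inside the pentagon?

1558

Using the shoelace formula, 2A = |[(-33)·10 − 2·(-2)] + [2·10 − 7·10] + [7·(-47) − 37·10] + [37·(-1) − (-44)·(-47)] + [(-44)·(-2) − (-33)·(-1)]| = 3125, so the area is 3125/2.
Summing gcd(|Δx|,|Δy|) over the edges gives the boundary count: gcd(35,12) + gcd(5,0) + gcd(30,57) + gcd(81,46) + gcd(11,1) = 1+5+3+1+1 = 11.
Pick's theorem gives I = A − B/2 + 1 = 3125/2 − 11/2 + 1 = 1558.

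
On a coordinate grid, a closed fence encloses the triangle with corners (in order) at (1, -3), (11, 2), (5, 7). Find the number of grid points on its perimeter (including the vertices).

8

The number of boundary lattice points is Σ gcd(|Δx|,|Δy|) = gcd(10,5) + gcd(6,5) + gcd(4,10) = 5+1+2 = 8.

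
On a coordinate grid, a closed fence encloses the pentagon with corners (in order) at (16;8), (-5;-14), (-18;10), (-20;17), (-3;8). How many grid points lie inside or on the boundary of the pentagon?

439

By the shoelace formula, twice the signed area is |(16·(-14) − (-5)·8) + ((-5)·10 − (-18)·(-14)) + ((-18)·17 − (-20)·10) + ((-20)·8 − (-3)·17) + ((-3)·8 − 16·8)| = 853, so the area is 853/2.
Summing gcd(|Δx|,|Δy|) over the edges gives the boundary count: gcd(21,22) + gcd(13,24) + gcd(2,7) + gcd(17,9) + gcd(19,0) = 1+1+1+1+19 = 23.
Pick's theorem gives I = A − B/2 + 1 = 853/2 − 23/2 + 1 = 416, so the closed region contains I + B = 416 + 23 = 439 lattice points.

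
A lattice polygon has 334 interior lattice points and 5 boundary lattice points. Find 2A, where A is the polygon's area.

By Pick's theorem, A = I + B/2 − 1 = 334 + 5/2 − 1 = 671/2.
Hence 2A = 671.

671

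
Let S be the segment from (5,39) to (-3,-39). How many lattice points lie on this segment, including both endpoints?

The number of lattice points on a segment between lattice points is gcd(|Δx|,|Δy|) + 1 = gcd(8,78) + 1 = 2 + 1 = 3.

3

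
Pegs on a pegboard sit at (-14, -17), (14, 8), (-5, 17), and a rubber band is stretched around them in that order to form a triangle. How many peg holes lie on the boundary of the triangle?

3

Along each edge there are gcd(|Δx|,|Δy|)+1 lattice points, so counting each shared vertex once the boundary has gcd(28,25) + gcd(19,9) + gcd(9,34) = 1+1+1 = 3.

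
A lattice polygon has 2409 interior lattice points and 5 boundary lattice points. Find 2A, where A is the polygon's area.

4821

Pick's theorem states A = I + B/2 − 1, so A = 2409 + 5/2 − 1 = 4821/2.
Hence 2A = 4821.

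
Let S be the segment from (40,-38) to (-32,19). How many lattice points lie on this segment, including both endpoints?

4

The number of lattice points on a segment between lattice points is gcd(|Δx|,|Δy|) + 1 = gcd(72,57) + 1 = 3 + 1 = 4.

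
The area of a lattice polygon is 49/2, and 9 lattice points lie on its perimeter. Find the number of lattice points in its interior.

From Pick's theorem, I = A − B/2 + 1 = 49/2 − 9/2 + 1 = 21.

21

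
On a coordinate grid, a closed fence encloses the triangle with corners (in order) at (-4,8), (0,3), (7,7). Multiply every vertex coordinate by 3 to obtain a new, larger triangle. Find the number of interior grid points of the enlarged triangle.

226

Using the shoelace formula, 2A = |[(-4)·3 − 0·8] + [0·7 − 7·3] + [7·8 − (-4)·7]| = 51, so the area is 51/2.
The number of boundary lattice points is Σ gcd(|Δx|,|Δy|) = gcd(4,5) + gcd(7,4) + gcd(11,1) = 1+1+1 = 3.
Scaling by 3 multiplies the area by 3² = 9 (so the new area is 459/2) and multiplies the boundary lattice-point count by 3, giving 9.
By Pick's theorem, the interior count of the dilated polygon is 459/2 − 9/2 + 1 = 226.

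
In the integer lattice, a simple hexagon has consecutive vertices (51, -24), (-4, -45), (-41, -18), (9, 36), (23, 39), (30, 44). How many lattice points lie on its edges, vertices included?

7

Along each edge there are gcd(|Δx|,|Δy|)+1 lattice points, so counting each shared vertex once the boundary has gcd(55,21) + gcd(37,27) + gcd(50,54) + gcd(14,3) + gcd(7,5) + gcd(21,68) = 1+1+2+1+1+1 = 7.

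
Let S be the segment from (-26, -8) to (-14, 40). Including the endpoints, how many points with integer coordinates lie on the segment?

The number of lattice points on a segment between lattice points is gcd(|Δx|,|Δy|) + 1 = gcd(12,48) + 1 = 12 + 1 = 13.

13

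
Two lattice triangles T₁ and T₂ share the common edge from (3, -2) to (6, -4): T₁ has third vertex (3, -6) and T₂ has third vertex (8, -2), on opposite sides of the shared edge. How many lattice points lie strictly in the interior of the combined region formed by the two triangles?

The union is the simple quadrilateral with vertices (3, -2), (3, -6), (6, -4), (8, -2) in order.
By the shoelace formula, twice the signed area is |[3·(-6) − 3·(-2)] + [3·(-4) − 6·(-6)] + [6·(-2) − 8·(-4)] + [8·(-2) − 3·(-2)]| = 22, so the area is 11.
Summing gcd(|Δx|,|Δy|) over the edges gives the boundary count: gcd(0,4) + gcd(3,2) + gcd(2,2) + gcd(5,0) = 4+1+2+5 = 12.
By Pick's theorem I = A − B/2 + 1 = 11 − 12/2 + 1 = 6.

6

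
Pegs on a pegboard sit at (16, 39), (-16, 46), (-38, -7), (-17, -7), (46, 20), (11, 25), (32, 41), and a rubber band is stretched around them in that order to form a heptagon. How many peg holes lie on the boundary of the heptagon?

40

The number of boundary lattice points is Σ gcd(|Δx|,|Δy|) = gcd(32,7) + gcd(22,53) + gcd(21,0) + gcd(63,27) + gcd(35,5) + gcd(21,16) + gcd(16,2) = 1+1+21+9+5+1+2 = 40.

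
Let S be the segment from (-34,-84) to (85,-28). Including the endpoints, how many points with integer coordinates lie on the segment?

8

The number of lattice points on a segment between lattice points is gcd(|Δx|,|Δy|) + 1 = gcd(119,56) + 1 = 7 + 1 = 8.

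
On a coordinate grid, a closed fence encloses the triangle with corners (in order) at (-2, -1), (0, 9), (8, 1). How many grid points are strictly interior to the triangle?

The shoelace formula gives twice the area as |((-2)·9 − 0·(-1)) + (0·1 − 8·9) + (8·(-1) − (-2)·1)| = 96, so the area is 48.
The number of boundary lattice points is Σ gcd(|Δx|,|Δy|) = gcd(2,10) + gcd(8,8) + gcd(10,2) = 2+8+2 = 12.
By Pick's theorem A = I + B/2 − 1, so I = 48 − 12/2 + 1 = 43.

43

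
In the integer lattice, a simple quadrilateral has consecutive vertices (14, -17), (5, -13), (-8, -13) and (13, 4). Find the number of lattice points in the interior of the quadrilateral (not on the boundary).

196

Using the shoelace formula, 2A = |(14·(-13) − 5·(-17)) + (5·(-13) − (-8)·(-13)) + ((-8)·4 − 13·(-13)) + (13·(-17) − 14·4)| = 406, so the area is 203.
The number of boundary lattice points is Σ gcd(|Δx|,|Δy|) = gcd(9,4) + gcd(13,0) + gcd(21,17) + gcd(1,21) = 1+13+1+1 = 16.
Pick's theorem gives I = A − B/2 + 1 = 203 − 16/2 + 1 = 196.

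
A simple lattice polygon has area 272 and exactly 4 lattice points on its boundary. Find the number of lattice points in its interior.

271

From Pick's theorem, I = A − B/2 + 1 = 272 − 4/2 + 1 = 271.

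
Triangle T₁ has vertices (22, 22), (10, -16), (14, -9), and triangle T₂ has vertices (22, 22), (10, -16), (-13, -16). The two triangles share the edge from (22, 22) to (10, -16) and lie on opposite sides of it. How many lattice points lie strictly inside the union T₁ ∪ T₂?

The union is the simple quadrilateral with vertices (22, 22), (14, -9), (10, -16), (-13, -16) in order.
Using the shoelace formula, 2A = |(22·(-9) − 14·22) + (14·(-16) − 10·(-9)) + (10·(-16) − (-13)·(-16)) + ((-13)·22 − 22·(-16))| = 942, so the area is 471.
The number of boundary lattice points is Σ gcd(|Δx|,|Δy|) = gcd(8,31) + gcd(4,7) + gcd(23,0) + gcd(35,38) = 1+1+23+1 = 26.
By Pick's theorem I = A − B/2 + 1 = 471 − 26/2 + 1 = 459.

459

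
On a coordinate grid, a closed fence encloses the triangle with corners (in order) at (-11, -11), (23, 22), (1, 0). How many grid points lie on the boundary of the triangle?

24

Along each edge there are gcd(|Δx|,|Δy|)+1 lattice points, so counting each shared vertex once the boundary has gcd(34,33) + gcd(22,22) + gcd(12,11) = 1+22+1 = 24.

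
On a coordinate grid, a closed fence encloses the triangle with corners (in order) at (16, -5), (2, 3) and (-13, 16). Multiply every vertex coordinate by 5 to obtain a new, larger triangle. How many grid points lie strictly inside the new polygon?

766

The shoelace formula gives twice the area as |(16·3 − 2·(-5)) + (2·16 − (-13)·3) + ((-13)·(-5) − 16·16)| = 62, so the area is 31.
The number of boundary lattice points is Σ gcd(|Δx|,|Δy|) = gcd(14,8) + gcd(15,13) + gcd(29,21) = 2+1+1 = 4.
Scaling by 5 multiplies the area by 5² = 25 (so the new area is 775) and multiplies the boundary lattice-point count by 5, giving 20.
By Pick's theorem, the interior count of the dilated polygon is 775 − 20/2 + 1 = 766.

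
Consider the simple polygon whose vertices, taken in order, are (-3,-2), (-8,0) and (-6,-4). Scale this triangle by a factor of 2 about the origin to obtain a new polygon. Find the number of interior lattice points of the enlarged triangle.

29

Using the shoelace formula, 2A = |((-3)·0 − (-8)·(-2)) + ((-8)·(-4) − (-6)·0) + ((-6)·(-2) − (-3)·(-4))| = 16, so the area is 8.
Summing gcd(|Δx|,|Δy|) over the edges gives the boundary count: gcd(5,2) + gcd(2,4) + gcd(3,2) = 1+2+1 = 4.
Scaling by 2 multiplies the area by 2² = 4 (so the new area is 32) and multiplies the boundary lattice-point count by 2, giving 8.
By Pick's theorem, the interior count of the dilated polygon is 32 − 8/2 + 1 = 29.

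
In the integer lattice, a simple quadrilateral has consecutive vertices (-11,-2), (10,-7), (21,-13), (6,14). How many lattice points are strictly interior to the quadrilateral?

312

By the shoelace formula, twice the signed area is |((-11)·(-7) − 10·(-2)) + (10·(-13) − 21·(-7)) + (21·14 − 6·(-13)) + (6·(-2) − (-11)·14)| = 628, so the area is 314.
Summing gcd(|Δx|,|Δy|) over the edges gives the boundary count: gcd(21,5) + gcd(11,6) + gcd(15,27) + gcd(17,16) = 1+1+3+1 = 6.
By Pick's theorem A = I + B/2 − 1, so I = 314 − 6/2 + 1 = 312.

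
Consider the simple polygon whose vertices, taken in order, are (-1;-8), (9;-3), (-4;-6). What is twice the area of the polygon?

Using the shoelace formula, 2A = |((-1)·(-3) − 9·(-8)) + (9·(-6) − (-4)·(-3)) + ((-4)·(-8) − (-1)·(-6))| = 35, so the area is 17.5.

35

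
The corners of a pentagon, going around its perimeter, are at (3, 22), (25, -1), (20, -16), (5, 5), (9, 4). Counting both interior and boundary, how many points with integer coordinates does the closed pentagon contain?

305

The shoelace formula gives twice the area as |[3·(-1) − 25·22] + [25·(-16) − 20·(-1)] + [20·5 − 5·(-16)] + [5·4 − 9·5] + [9·22 − 3·4]| = 592, so the area is 296.
Summing gcd(|Δx|,|Δy|) over the edges gives the boundary count: gcd(22,23) + gcd(5,15) + gcd(15,21) + gcd(4,1) + gcd(6,18) = 1+5+3+1+6 = 16.
Pick's theorem gives I = A − B/2 + 1 = 296 − 16/2 + 1 = 289, so the closed region contains I + B = 289 + 16 = 305 lattice points.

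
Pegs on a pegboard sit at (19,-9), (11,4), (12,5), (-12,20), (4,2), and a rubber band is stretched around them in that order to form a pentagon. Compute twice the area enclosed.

By the shoelace formula, twice the signed area is |[19·4 − 11·(-9)] + [11·5 − 12·4] + [12·20 − (-12)·5] + [(-12)·2 − 4·20] + [4·(-9) − 19·2]| = 304, so the area is 152.

304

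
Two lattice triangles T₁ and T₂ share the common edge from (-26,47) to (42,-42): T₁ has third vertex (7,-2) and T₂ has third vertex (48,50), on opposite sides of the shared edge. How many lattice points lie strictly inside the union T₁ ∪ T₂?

3589

The union is the simple quadrilateral with vertices (-26,47), (7,-2), (42,-42), (48,50) in order.
By the shoelace formula, twice the signed area is |[(-26)·(-2) − 7·47] + [7·(-42) − 42·(-2)] + [42·50 − 48·(-42)] + [48·47 − (-26)·50]| = 7185, so the area is 7185/2.
Summing gcd(|Δx|,|Δy|) over the edges gives the boundary count: gcd(33,49) + gcd(35,40) + gcd(6,92) + gcd(74,3) = 1+5+2+1 = 9.
By Pick's theorem I = A − B/2 + 1 = 7185/2 − 9/2 + 1 = 3589.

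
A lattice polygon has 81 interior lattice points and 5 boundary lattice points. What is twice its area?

Pick's theorem states A = I + B/2 − 1, so A = 81 + 5/2 − 1 = 165/2.
Hence 2A = 165.

165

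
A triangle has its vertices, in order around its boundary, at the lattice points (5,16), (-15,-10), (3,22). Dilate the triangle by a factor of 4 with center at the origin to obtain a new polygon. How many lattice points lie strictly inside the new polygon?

Using the shoelace formula, 2A = |(5·(-10) − (-15)·16) + ((-15)·22 − 3·(-10)) + (3·16 − 5·22)| = 172, so the area is 86.
Summing gcd(|Δx|,|Δy|) over the edges gives the boundary count: gcd(20,26) + gcd(18,32) + gcd(2,6) = 2+2+2 = 6.
Scaling by 4 multiplies the area by 4² = 16 (so the new area is 1376) and multiplies the boundary lattice-point count by 4, giving 24.
By Pick's theorem, the interior count of the dilated polygon is 1376 − 24/2 + 1 = 1365.

1365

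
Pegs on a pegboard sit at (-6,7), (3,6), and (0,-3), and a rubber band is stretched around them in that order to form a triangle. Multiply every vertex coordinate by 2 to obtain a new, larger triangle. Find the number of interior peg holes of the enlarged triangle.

163

Using the shoelace formula, 2A = |[(-6)·6 − 3·7] + [3·(-3) − 0·6] + [0·7 − (-6)·(-3)]| = 84, so the area is 42.
Summing gcd(|Δx|,|Δy|) over the edges gives the boundary count: gcd(9,1) + gcd(3,9) + gcd(6,10) = 1+3+2 = 6.
Scaling by 2 multiplies the area by 2² = 4 (so the new area is 168) and multiplies the boundary lattice-point count by 2, giving 12.
By Pick's theorem, the interior count of the dilated polygon is 168 − 12/2 + 1 = 163.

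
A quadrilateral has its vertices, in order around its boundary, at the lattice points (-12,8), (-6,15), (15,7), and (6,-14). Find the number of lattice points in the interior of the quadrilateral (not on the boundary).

383

The shoelace formula gives twice the area as |[(-12)·15 − (-6)·8] + [(-6)·7 − 15·15] + [15·(-14) − 6·7] + [6·8 − (-12)·(-14)]| = 771, so the area is 771/2.
The number of boundary lattice points is Σ gcd(|Δx|,|Δy|) = gcd(6,7) + gcd(21,8) + gcd(9,21) + gcd(18,22) = 1+1+3+2 = 7.
Pick's theorem gives I = A − B/2 + 1 = 771/2 − 7/2 + 1 = 383.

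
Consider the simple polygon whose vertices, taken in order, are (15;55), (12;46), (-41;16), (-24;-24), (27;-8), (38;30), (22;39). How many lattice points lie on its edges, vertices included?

9

Summing gcd(|Δx|,|Δy|) over the edges gives the boundary count: gcd(3,9) + gcd(53,30) + gcd(17,40) + gcd(51,16) + gcd(11,38) + gcd(16,9) + gcd(7,16) = 3+1+1+1+1+1+1 = 9.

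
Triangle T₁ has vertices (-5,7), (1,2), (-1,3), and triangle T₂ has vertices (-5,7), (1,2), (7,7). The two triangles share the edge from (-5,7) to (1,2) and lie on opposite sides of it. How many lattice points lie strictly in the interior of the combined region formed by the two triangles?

24

The union is the simple quadrilateral with vertices (-5,7), (-1,3), (1,2), (7,7) in order.
The shoelace formula gives twice the area as |[(-5)·3 − (-1)·7] + [(-1)·2 − 1·3] + [1·7 − 7·2] + [7·7 − (-5)·7]| = 64, so the area is 32.
The number of boundary lattice points is Σ gcd(|Δx|,|Δy|) = gcd(4,4) + gcd(2,1) + gcd(6,5) + gcd(12,0) = 4+1+1+12 = 18.
By Pick's theorem I = A − B/2 + 1 = 32 − 18/2 + 1 = 24.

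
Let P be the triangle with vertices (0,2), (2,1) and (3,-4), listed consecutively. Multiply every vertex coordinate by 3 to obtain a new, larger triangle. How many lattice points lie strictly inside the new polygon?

34

By the shoelace formula, twice the signed area is |(0·1 − 2·2) + (2·(-4) − 3·1) + (3·2 − 0·(-4))| = 9, so the area is 4.5.
The number of boundary lattice points is Σ gcd(|Δx|,|Δy|) = gcd(2,1) + gcd(1,5) + gcd(3,6) = 1+1+3 = 5.
Scaling by 3 multiplies the area by 3² = 9 (so the new area is 40.5) and multiplies the boundary lattice-point count by 3, giving 15.
By Pick's theorem, the interior count of the dilated polygon is 40.5 − 15/2 + 1 = 34.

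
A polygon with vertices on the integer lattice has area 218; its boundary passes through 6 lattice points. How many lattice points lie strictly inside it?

From Pick's theorem, I = A − B/2 + 1 = 218 − 6/2 + 1 = 216.

216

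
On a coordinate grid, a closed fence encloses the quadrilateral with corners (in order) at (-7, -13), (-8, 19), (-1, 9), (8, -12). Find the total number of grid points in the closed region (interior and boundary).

273

Using the shoelace formula, 2A = |[(-7)·19 − (-8)·(-13)] + [(-8)·9 − (-1)·19] + [(-1)·(-12) − 8·9] + [8·(-13) − (-7)·(-12)]| = 538, so the area is 269.
Along each edge there are gcd(|Δx|,|Δy|)+1 lattice points, so counting each shared vertex once the boundary has gcd(1,32) + gcd(7,10) + gcd(9,21) + gcd(15,1) = 1+1+3+1 = 6.
Pick's theorem gives I = A − B/2 + 1 = 269 − 6/2 + 1 = 267, so the closed region contains I + B = 267 + 6 = 273 lattice points.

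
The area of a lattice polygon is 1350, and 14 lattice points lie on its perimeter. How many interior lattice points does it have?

Pick's theorem A = I + B/2 − 1 rearranges to I = A − B/2 + 1 = 1350 − 14/2 + 1 = 1344.

1344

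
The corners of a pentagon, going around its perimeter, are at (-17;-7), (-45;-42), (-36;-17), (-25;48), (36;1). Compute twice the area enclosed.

4489

The shoelace formula gives twice the area as |[(-17)·(-42) − (-45)·(-7)] + [(-45)·(-17) − (-36)·(-42)] + [(-36)·48 − (-25)·(-17)] + [(-25)·1 − 36·48] + [36·(-7) − (-17)·1]| = 4489, so the area is 4489/2.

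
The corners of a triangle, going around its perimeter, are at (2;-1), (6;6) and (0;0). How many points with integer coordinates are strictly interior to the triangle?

Using the shoelace formula, 2A = |(2·6 − 6·(-1)) + (6·0 − 0·6) + (0·(-1) − 2·0)| = 18, so the area is 9.
The number of boundary lattice points is Σ gcd(|Δx|,|Δy|) = gcd(4,7) + gcd(6,6) + gcd(2,1) = 1+6+1 = 8.
By Pick's theorem A = I + B/2 − 1, so I = 9 − 8/2 + 1 = 6.

6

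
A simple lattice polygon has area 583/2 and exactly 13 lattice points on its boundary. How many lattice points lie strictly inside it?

Pick's theorem A = I + B/2 − 1 rearranges to I = A − B/2 + 1 = 583/2 − 13/2 + 1 = 286.

286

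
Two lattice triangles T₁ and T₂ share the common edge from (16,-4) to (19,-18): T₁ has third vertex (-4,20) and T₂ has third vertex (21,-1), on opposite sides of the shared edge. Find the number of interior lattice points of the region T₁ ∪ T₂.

141

The union is the simple quadrilateral with vertices (16,-4), (-4,20), (19,-18), (21,-1) in order.
Using the shoelace formula, 2A = |[16·20 − (-4)·(-4)] + [(-4)·(-18) − 19·20] + [19·(-1) − 21·(-18)] + [21·(-4) − 16·(-1)]| = 287, so the area is 143.5.
The number of boundary lattice points is Σ gcd(|Δx|,|Δy|) = gcd(20,24) + gcd(23,38) + gcd(2,17) + gcd(5,3) = 4+1+1+1 = 7.
By Pick's theorem I = A − B/2 + 1 = 143.5 − 7/2 + 1 = 141.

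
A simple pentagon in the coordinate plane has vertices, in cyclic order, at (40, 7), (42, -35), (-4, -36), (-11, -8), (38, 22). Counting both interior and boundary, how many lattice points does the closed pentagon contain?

2138

Using the shoelace formula, 2A = |[40·(-35) − 42·7] + [42·(-36) − (-4)·(-35)] + [(-4)·(-8) − (-11)·(-36)] + [(-11)·22 − 38·(-8)] + [38·7 − 40·22]| = 4262, so the area is 2131.
The number of boundary lattice points is Σ gcd(|Δx|,|Δy|) = gcd(2,42) + gcd(46,1) + gcd(7,28) + gcd(49,30) + gcd(2,15) = 2+1+7+1+1 = 12.
Pick's theorem gives I = A − B/2 + 1 = 2131 − 12/2 + 1 = 2126, so the closed region contains I + B = 2126 + 12 = 2138 lattice points.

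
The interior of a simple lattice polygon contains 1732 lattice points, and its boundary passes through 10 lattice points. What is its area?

1736

Pick's theorem states A = I + B/2 − 1, so A = 1732 + 10/2 − 1 = 1736.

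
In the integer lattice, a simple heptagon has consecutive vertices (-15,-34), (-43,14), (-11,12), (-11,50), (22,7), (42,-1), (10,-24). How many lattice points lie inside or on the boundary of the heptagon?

2850

Using the shoelace formula, 2A = |((-15)·14 − (-43)·(-34)) + ((-43)·12 − (-11)·14) + ((-11)·50 − (-11)·12) + ((-11)·7 − 22·50) + (22·(-1) − 42·7) + (42·(-24) − 10·(-1)) + (10·(-34) − (-15)·(-24))| = 5643, so the area is 2821.5.
The number of boundary lattice points is Σ gcd(|Δx|,|Δy|) = gcd(28,48) + gcd(32,2) + gcd(0,38) + gcd(33,43) + gcd(20,8) + gcd(32,23) + gcd(25,10) = 4+2+38+1+4+1+5 = 55.
Pick's theorem gives I = A − B/2 + 1 = 2821.5 − 55/2 + 1 = 2795, so the closed region contains I + B = 2795 + 55 = 2850 lattice points.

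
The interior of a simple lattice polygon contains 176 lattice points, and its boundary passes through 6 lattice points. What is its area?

178

By Pick's theorem, A = I + B/2 − 1 = 176 + 6/2 − 1 = 178.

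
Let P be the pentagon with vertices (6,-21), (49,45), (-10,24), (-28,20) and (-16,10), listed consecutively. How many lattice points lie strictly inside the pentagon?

1854

The shoelace formula gives twice the area as |(6·45 − 49·(-21)) + (49·24 − (-10)·45) + ((-10)·20 − (-28)·24) + ((-28)·10 − (-16)·20) + ((-16)·(-21) − 6·10)| = 3713, so the area is 3713/2.
Summing gcd(|Δx|,|Δy|) over the edges gives the boundary count: gcd(43,66) + gcd(59,21) + gcd(18,4) + gcd(12,10) + gcd(22,31) = 1+1+2+2+1 = 7.
Pick's theorem gives I = A − B/2 + 1 = 3713/2 − 7/2 + 1 = 1854.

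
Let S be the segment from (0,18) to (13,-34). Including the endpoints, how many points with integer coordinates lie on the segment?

14

The number of lattice points on a segment between lattice points is gcd(|Δx|,|Δy|) + 1 = gcd(13,52) + 1 = 13 + 1 = 14.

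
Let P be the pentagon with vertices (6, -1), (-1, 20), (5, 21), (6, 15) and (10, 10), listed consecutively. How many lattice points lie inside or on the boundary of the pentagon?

The shoelace formula gives twice the area as |(6·20 − (-1)·(-1)) + ((-1)·21 − 5·20) + (5·15 − 6·21) + (6·10 − 10·15) + (10·(-1) − 6·10)| = 213, so the area is 106.5.
Along each edge there are gcd(|Δx|,|Δy|)+1 lattice points, so counting each shared vertex once the boundary has gcd(7,21) + gcd(6,1) + gcd(1,6) + gcd(4,5) + gcd(4,11) = 7+1+1+1+1 = 11.
Pick's theorem gives I = A − B/2 + 1 = 106.5 − 11/2 + 1 = 102, so the closed region contains I + B = 102 + 11 = 113 lattice points.

113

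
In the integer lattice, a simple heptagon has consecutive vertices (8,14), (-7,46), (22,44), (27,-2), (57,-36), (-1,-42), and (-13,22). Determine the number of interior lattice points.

3145

Using the shoelace formula, 2A = |[8·46 − (-7)·14] + [(-7)·44 − 22·46] + [22·(-2) − 27·44] + [27·(-36) − 57·(-2)] + [57·(-42) − (-1)·(-36)] + [(-1)·22 − (-13)·(-42)] + [(-13)·14 − 8·22]| = 6300, so the area is 3150.
The number of boundary lattice points is Σ gcd(|Δx|,|Δy|) = gcd(15,32) + gcd(29,2) + gcd(5,46) + gcd(30,34) + gcd(58,6) + gcd(12,64) + gcd(21,8) = 1+1+1+2+2+4+1 = 12.
Pick's theorem gives I = A − B/2 + 1 = 3150 − 12/2 + 1 = 3145.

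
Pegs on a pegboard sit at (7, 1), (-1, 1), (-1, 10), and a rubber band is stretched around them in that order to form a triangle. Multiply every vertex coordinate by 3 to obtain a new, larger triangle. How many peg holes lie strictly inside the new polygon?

298

By the shoelace formula, twice the signed area is |[7·1 − (-1)·1] + [(-1)·10 − (-1)·1] + [(-1)·1 − 7·10]| = 72, so the area is 36.
The number of boundary lattice points is Σ gcd(|Δx|,|Δy|) = gcd(8,0) + gcd(0,9) + gcd(8,9) = 8+9+1 = 18.
Scaling by 3 multiplies the area by 3² = 9 (so the new area is 324) and multiplies the boundary lattice-point count by 3, giving 54.
By Pick's theorem, the interior count of the dilated polygon is 324 − 54/2 + 1 = 298.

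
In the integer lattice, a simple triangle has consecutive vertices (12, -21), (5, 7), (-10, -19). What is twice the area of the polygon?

The shoelace formula gives twice the area as |[12·7 − 5·(-21)] + [5·(-19) − (-10)·7] + [(-10)·(-21) − 12·(-19)]| = 602, so the area is 301.

602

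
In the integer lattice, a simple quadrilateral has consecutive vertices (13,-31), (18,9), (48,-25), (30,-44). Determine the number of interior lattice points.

By the shoelace formula, twice the signed area is |(13·9 − 18·(-31)) + (18·(-25) − 48·9) + (48·(-44) − 30·(-25)) + (30·(-31) − 13·(-44))| = 1927, so the area is 963.5.
Along each edge there are gcd(|Δx|,|Δy|)+1 lattice points, so counting each shared vertex once the boundary has gcd(5,40) + gcd(30,34) + gcd(18,19) + gcd(17,13) = 5+2+1+1 = 9.
By Pick's theorem A = I + B/2 − 1, so I = 963.5 − 9/2 + 1 = 960.

960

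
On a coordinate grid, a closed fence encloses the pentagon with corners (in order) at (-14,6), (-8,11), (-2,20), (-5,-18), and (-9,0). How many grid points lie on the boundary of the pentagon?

8

The number of boundary lattice points is Σ gcd(|Δx|,|Δy|) = gcd(6,5) + gcd(6,9) + gcd(3,38) + gcd(4,18) + gcd(5,6) = 1+3+1+2+1 = 8.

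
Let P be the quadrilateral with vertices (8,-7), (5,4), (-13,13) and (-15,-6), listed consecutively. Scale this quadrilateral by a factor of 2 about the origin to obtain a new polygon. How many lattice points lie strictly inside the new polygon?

By the shoelace formula, twice the signed area is |[8·4 − 5·(-7)] + [5·13 − (-13)·4] + [(-13)·(-6) − (-15)·13] + [(-15)·(-7) − 8·(-6)]| = 610, so the area is 305.
Along each edge there are gcd(|Δx|,|Δy|)+1 lattice points, so counting each shared vertex once the boundary has gcd(3,11) + gcd(18,9) + gcd(2,19) + gcd(23,1) = 1+9+1+1 = 12.
Scaling by 2 multiplies the area by 2² = 4 (so the new area is 1220) and multiplies the boundary lattice-point count by 2, giving 24.
By Pick's theorem, the interior count of the dilated polygon is 1220 − 24/2 + 1 = 1209.

1209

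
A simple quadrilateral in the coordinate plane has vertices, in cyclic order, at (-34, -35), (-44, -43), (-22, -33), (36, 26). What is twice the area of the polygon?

The shoelace formula gives twice the area as |((-34)·(-43) − (-44)·(-35)) + ((-44)·(-33) − (-22)·(-43)) + ((-22)·26 − 36·(-33)) + (36·(-35) − (-34)·26)| = 668, so the area is 334.

668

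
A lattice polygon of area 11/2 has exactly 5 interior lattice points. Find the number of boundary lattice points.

3

Pick's theorem gives A = I + B/2 − 1, so B = 2(A − I + 1) = 2(11/2 − 5 + 1) = 3.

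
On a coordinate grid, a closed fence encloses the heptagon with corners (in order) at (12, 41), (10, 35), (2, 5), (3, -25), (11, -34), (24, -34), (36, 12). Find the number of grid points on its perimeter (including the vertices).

22

Along each edge there are gcd(|Δx|,|Δy|)+1 lattice points, so counting each shared vertex once the boundary has gcd(2,6) + gcd(8,30) + gcd(1,30) + gcd(8,9) + gcd(13,0) + gcd(12,46) + gcd(24,29) = 2+2+1+1+13+2+1 = 22.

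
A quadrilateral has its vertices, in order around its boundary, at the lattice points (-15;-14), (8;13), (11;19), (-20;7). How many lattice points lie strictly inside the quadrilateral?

Using the shoelace formula, 2A = |((-15)·13 − 8·(-14)) + (8·19 − 11·13) + (11·7 − (-20)·19) + ((-20)·(-14) − (-15)·7)| = 768, so the area is 384.
The number of boundary lattice points is Σ gcd(|Δx|,|Δy|) = gcd(23,27) + gcd(3,6) + gcd(31,12) + gcd(5,21) = 1+3+1+1 = 6.
By Pick's theorem A = I + B/2 − 1, so I = 384 − 6/2 + 1 = 382.

382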